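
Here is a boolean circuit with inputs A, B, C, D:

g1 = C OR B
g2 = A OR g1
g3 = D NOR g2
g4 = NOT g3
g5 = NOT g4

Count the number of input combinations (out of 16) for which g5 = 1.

1

g5 = NOT g4 must be 1, so g4 = 0.
g4 = NOT g3 must be 0, so g3 = 1.
Enumerating the 16 input combinations, 1 give g5 = 1 and 15 give g5 = 0.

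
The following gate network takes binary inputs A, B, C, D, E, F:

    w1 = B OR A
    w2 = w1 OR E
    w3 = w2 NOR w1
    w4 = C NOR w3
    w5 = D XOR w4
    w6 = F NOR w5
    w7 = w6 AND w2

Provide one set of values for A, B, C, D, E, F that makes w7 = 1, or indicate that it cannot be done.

Check with A=1, B=0, C=0, D=1, E=1, F=0:
w1 = B OR A = 0 OR 1 = 1
w2 = w1 OR E = 1 OR 1 = 1
w3 = w2 NOR w1 = 1 NOR 1 = 0
w4 = C NOR w3 = 0 NOR 0 = 1
w5 = D XOR w4 = 1 XOR 1 = 0
w6 = F NOR w5 = 0 NOR 0 = 1
w7 = w6 AND w2 = 1 AND 1 = 1
So w7 = 1 as required.

A=1, B=0, C=0, D=1, E=1, F=0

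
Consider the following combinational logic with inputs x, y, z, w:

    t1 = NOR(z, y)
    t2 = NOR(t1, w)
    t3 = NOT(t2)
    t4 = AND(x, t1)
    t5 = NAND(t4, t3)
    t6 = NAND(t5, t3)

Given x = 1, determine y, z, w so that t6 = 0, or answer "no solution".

y=0, z=1, w=1

Check with x = 1 and y=0, z=1, w=1:
t1 = NOR(z, y) = NOR(1, 0) = 0
t2 = NOR(t1, w) = NOR(0, 1) = 0
t3 = NOT(t2) = NOT 0 = 1
t4 = AND(x, t1) = AND(1, 0) = 0
t5 = NAND(t4, t3) = NAND(0, 1) = 1
t6 = NAND(t5, t3) = NAND(1, 1) = 0
So t6 = 0.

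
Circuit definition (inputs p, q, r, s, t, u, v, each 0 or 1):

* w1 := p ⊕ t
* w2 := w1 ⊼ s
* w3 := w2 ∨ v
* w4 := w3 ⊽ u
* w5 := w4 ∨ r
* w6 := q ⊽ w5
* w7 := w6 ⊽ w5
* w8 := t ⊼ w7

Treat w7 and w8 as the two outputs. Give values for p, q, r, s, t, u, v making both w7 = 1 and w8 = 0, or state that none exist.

p=1, q=1, r=0, s=1, t=1, u=1, v=0

Check with p=1, q=1, r=0, s=1, t=1, u=1, v=0:
w1 = p ⊕ t = 1 ⊕ 1 = 0
w2 = w1 ⊼ s = 0 ⊼ 1 = 1
w3 = w2 ∨ v = 1 ∨ 0 = 1
w4 = w3 ⊽ u = 1 ⊽ 1 = 0
w5 = w4 ∨ r = 0 ∨ 0 = 0
w6 = q ⊽ w5 = 1 ⊽ 0 = 0
w7 = w6 ⊽ w5 = 0 ⊽ 0 = 1
w8 = t ⊼ w7 = 1 ⊼ 1 = 0
So w7 = 1 and w8 = 0.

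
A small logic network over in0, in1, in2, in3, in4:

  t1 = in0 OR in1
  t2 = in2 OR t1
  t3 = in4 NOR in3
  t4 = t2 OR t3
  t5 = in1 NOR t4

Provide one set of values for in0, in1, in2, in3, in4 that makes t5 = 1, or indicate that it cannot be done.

t5 = in1 NOR t4 must be 1, so both in1 = 0 and t4 = 0.
t4 = t2 OR t3 must be 0, so both t2 = 0 and t3 = 0.
Check with in0=0 in1=0 in2=0 in3=1 in4=0:
t1 = in0 OR in1 = 0 OR 0 = 0
t2 = in2 OR t1 = 0 OR 0 = 0
t3 = in4 NOR in3 = 0 NOR 1 = 0
t4 = t2 OR t3 = 0 OR 0 = 0
t5 = in1 NOR t4 = 0 NOR 0 = 1
So t5 = 1 as required.

in0=0 in1=0 in2=0 in3=1 in4=0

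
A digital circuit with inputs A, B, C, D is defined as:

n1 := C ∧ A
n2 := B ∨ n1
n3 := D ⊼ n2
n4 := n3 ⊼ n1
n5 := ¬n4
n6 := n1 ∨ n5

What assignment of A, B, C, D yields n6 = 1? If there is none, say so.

n6 = n1 ∨ n5 must be 1, so at least one of n1, n5 is 1.
Check with A=1, B=1, C=1, D=0:
n1 = C ∧ A = 1 ∧ 1 = 1
n2 = B ∨ n1 = 1 ∨ 1 = 1
n3 = D ⊼ n2 = 0 ⊼ 1 = 1
n4 = n3 ⊼ n1 = 1 ⊼ 1 = 0
n5 = ¬n4 = ¬0 = 1
n6 = n1 ∨ n5 = 1 ∨ 1 = 1
So n6 = 1 as required.

A=1, B=1, C=1, D=0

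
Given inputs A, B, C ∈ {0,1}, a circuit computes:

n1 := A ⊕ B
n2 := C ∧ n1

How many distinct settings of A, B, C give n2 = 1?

2

n2 = C ∧ n1 must be 1, so both C = 1 and n1 = 1.
n1 = A ⊕ B must be 1, so A and B differ.
Satisfying assignments:
  A=0, B=1, C=1
  A=1, B=0, C=1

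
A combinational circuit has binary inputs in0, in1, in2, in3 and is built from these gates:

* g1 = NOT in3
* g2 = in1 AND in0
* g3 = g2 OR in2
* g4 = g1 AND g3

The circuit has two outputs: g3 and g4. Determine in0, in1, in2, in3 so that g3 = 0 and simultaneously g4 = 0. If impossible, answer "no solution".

in0=1, in1=0, in2=0, in3=0

Check with in0=1, in1=0, in2=0, in3=0:
g1 = NOT in3 = NOT 0 = 1
g2 = in1 AND in0 = 0 AND 1 = 0
g3 = g2 OR in2 = 0 OR 0 = 0
g4 = g1 AND g3 = 1 AND 0 = 0
So g3 = 0 and g4 = 0.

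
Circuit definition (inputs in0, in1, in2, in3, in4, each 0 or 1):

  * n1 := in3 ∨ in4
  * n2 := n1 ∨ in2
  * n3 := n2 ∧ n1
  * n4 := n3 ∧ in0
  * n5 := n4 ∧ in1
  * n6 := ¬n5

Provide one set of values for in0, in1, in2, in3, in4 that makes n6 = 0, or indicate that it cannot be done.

n6 = ¬n5 must be 0, so n5 = 1.
n5 = n4 ∧ in1 must be 1, so both n4 = 1 and in1 = 1.
n4 = n3 ∧ in0 must be 1, so both n3 = 1 and in0 = 1.
Check with in0=1 in1=1 in2=0 in3=0 in4=1:
n1 = in3 ∨ in4 = 0 ∨ 1 = 1
n2 = n1 ∨ in2 = 1 ∨ 0 = 1
n3 = n2 ∧ n1 = 1 ∧ 1 = 1
n4 = n3 ∧ in0 = 1 ∧ 1 = 1
n5 = n4 ∧ in1 = 1 ∧ 1 = 1
n6 = ¬n5 = ¬1 = 0
So n6 = 0 as required.

in0=1 in1=1 in2=0 in3=0 in4=1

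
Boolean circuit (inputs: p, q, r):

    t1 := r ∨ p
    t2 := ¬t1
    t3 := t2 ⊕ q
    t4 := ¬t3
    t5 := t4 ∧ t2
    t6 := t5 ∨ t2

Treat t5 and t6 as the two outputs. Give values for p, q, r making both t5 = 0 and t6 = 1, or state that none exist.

p=0, q=0, r=0

Check with p=0, q=0, r=0:
t1 = r ∨ p = 0 ∨ 0 = 0
t2 = ¬t1 = ¬0 = 1
t3 = t2 ⊕ q = 1 ⊕ 0 = 1
t4 = ¬t3 = ¬1 = 0
t5 = t4 ∧ t2 = 0 ∧ 1 = 0
t6 = t5 ∨ t2 = 0 ∨ 1 = 1
So t5 = 0 and t6 = 1.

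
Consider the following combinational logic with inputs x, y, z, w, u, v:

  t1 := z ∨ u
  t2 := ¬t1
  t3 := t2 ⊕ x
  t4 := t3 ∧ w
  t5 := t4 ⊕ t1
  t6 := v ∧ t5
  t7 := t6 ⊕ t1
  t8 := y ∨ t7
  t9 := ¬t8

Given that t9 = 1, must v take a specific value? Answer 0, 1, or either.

either

Both values of v occur among assignments with t9 = 1:
  v=0: x=0, y=0, z=0, w=0, u=0, v=0
  v=1: x=0, y=0, z=0, w=0, u=0, v=1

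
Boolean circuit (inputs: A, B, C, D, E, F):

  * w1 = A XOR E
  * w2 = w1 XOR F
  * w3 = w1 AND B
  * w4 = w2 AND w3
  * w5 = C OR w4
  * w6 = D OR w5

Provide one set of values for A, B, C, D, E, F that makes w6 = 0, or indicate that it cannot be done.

A=1, B=0, C=0, D=0, E=1, F=1

w6 = D OR w5 must be 0, so both D = 0 and w5 = 0.
w5 = C OR w4 must be 0, so both C = 0 and w4 = 0.
w4 = w2 AND w3 must be 0, so at least one of w2, w3 is 0.
Check with A=1, B=0, C=0, D=0, E=1, F=1:
w1 = A XOR E = 1 XOR 1 = 0
w2 = w1 XOR F = 0 XOR 1 = 1
w3 = w1 AND B = 0 AND 0 = 0
w4 = w2 AND w3 = 1 AND 0 = 0
w5 = C OR w4 = 0 OR 0 = 0
w6 = D OR w5 = 0 OR 0 = 0
So w6 = 0 as required.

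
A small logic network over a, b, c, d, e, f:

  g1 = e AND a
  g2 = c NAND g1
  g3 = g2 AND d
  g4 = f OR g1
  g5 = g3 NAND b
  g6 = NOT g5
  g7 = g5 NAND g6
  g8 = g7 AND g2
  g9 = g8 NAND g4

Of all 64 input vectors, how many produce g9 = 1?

g9 = g8 NAND g4 must be 1, so at least one of g8, g4 is 0.
Enumerating the 64 input combinations, 32 give g9 = 1 and 32 give g9 = 0.

32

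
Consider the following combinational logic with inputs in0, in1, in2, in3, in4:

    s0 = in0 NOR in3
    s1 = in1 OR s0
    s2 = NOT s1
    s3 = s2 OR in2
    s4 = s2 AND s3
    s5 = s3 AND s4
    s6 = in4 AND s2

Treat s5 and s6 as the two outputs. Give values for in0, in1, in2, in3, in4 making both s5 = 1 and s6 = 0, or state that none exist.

Check with in0=0, in1=0, in2=1, in3=1, in4=0:
s0 = in0 NOR in3 = 0 NOR 1 = 0
s1 = in1 OR s0 = 0 OR 0 = 0
s2 = NOT s1 = NOT 0 = 1
s3 = s2 OR in2 = 1 OR 1 = 1
s4 = s2 AND s3 = 1 AND 1 = 1
s5 = s3 AND s4 = 1 AND 1 = 1
s6 = in4 AND s2 = 0 AND 1 = 0
So s5 = 1 and s6 = 0.

in0=0, in1=0, in2=1, in3=1, in4=0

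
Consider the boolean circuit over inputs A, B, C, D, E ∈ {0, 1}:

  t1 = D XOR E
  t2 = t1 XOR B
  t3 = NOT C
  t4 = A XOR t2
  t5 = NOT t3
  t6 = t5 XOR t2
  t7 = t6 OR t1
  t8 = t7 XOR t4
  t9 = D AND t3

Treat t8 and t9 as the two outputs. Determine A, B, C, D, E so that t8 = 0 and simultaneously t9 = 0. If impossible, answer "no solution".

A=1, B=0, C=1, D=1, E=1

Check with A=1, B=0, C=1, D=1, E=1:
t1 = D XOR E = 1 XOR 1 = 0
t2 = t1 XOR B = 0 XOR 0 = 0
t3 = NOT C = NOT 1 = 0
t4 = A XOR t2 = 1 XOR 0 = 1
t5 = NOT t3 = NOT 0 = 1
t6 = t5 XOR t2 = 1 XOR 0 = 1
t7 = t6 OR t1 = 1 OR 0 = 1
t8 = t7 XOR t4 = 1 XOR 1 = 0
t9 = D AND t3 = 1 AND 0 = 0
So t8 = 0 and t9 = 0.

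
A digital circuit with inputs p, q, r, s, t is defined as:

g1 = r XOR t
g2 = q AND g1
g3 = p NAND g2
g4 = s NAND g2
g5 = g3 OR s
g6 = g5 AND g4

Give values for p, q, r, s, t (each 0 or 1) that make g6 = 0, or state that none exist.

g6 = g5 AND g4 must be 0, so at least one of g5, g4 is 0.
Check with p=0 q=1 r=1 s=1 t=0:
g1 = r XOR t = 1 XOR 0 = 1
g2 = q AND g1 = 1 AND 1 = 1
g3 = p NAND g2 = 0 NAND 1 = 1
g4 = s NAND g2 = 1 NAND 1 = 0
g5 = g3 OR s = 1 OR 1 = 1
g6 = g5 AND g4 = 1 AND 0 = 0
So g6 = 0 as required.

p=0 q=1 r=1 s=1 t=0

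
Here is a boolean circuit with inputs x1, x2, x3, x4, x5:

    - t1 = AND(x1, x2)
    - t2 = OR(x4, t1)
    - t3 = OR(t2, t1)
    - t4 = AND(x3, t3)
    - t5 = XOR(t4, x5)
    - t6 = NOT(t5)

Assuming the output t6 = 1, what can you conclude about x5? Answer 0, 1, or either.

either

Both values of x5 occur among assignments with t6 = 1:
  x5=0: x1=0, x2=0, x3=0, x4=0, x5=0
  x5=1: x1=0, x2=0, x3=1, x4=1, x5=1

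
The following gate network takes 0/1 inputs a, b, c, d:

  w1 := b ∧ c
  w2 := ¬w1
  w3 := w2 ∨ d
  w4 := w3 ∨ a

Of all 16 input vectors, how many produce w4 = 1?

15

w4 = w3 ∨ a must be 1, so at least one of w3, a is 1.
Enumerating the 16 input combinations, 15 give w4 = 1 and 1 give w4 = 0.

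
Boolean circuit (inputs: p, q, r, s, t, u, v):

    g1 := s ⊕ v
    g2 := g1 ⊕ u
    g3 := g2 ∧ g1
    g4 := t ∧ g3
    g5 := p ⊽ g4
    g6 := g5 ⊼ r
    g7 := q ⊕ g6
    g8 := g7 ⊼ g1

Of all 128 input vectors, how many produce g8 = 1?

96

g8 = g7 ⊼ g1 must be 1, so at least one of g7, g1 is 0.
Enumerating the 128 input combinations, 96 give g8 = 1 and 32 give g8 = 0.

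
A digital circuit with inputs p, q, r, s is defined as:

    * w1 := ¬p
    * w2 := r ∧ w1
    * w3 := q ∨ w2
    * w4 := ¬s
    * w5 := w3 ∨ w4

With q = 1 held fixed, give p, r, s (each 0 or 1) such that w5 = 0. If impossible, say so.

no solution exists

With q = 1 fixed, none of the 8 settings of p, r, s give w5 = 0.
For example, with p=0, r=0, s=0:
w1 = ¬p = ¬0 = 1
w2 = r ∧ w1 = 0 ∧ 1 = 0
w3 = q ∨ w2 = 1 ∨ 0 = 1
w4 = ¬s = ¬0 = 1
w5 = w3 ∨ w4 = 1 ∨ 1 = 1
giving w5 = 1 ≠ 0.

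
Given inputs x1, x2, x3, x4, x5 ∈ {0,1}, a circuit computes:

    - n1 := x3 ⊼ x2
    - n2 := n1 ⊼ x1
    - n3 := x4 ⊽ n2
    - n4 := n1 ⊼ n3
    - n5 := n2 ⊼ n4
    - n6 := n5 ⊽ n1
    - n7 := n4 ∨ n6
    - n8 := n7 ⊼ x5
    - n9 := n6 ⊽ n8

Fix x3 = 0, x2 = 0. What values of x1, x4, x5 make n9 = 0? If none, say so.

x1=1, x4=0, x5=1

n9 = n6 ⊽ n8 must be 0, so at least one of n6, n8 is 1.
Check with x3 = 0, x2 = 0 and x1=1, x4=0, x5=1:
n1 = x3 ⊼ x2 = 0 ⊼ 0 = 1
n2 = n1 ⊼ x1 = 1 ⊼ 1 = 0
n3 = x4 ⊽ n2 = 0 ⊽ 0 = 1
n4 = n1 ⊼ n3 = 1 ⊼ 1 = 0
n5 = n2 ⊼ n4 = 0 ⊼ 0 = 1
n6 = n5 ⊽ n1 = 1 ⊽ 1 = 0
n7 = n4 ∨ n6 = 0 ∨ 0 = 0
n8 = n7 ⊼ x5 = 0 ⊼ 1 = 1
n9 = n6 ⊽ n8 = 0 ⊽ 1 = 0
So n9 = 0.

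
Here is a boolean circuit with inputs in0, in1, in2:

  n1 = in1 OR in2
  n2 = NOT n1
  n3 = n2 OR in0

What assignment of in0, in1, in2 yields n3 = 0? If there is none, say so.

Check with in0=0, in1=0, in2=1:
n1 = in1 OR in2 = 0 OR 1 = 1
n2 = NOT n1 = NOT 1 = 0
n3 = n2 OR in0 = 0 OR 0 = 0
So n3 = 0 as required.

in0=0, in1=0, in2=1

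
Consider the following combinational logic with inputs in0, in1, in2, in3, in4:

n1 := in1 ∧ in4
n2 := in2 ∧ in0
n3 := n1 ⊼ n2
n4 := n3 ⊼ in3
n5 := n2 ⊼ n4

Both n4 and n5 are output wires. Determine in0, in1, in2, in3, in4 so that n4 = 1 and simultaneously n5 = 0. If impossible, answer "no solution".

in0=1 in1=0 in2=1 in3=0 in4=0

Check with in0=1 in1=0 in2=1 in3=0 in4=0:
n1 = in1 ∧ in4 = 0 ∧ 0 = 0
n2 = in2 ∧ in0 = 1 ∧ 1 = 1
n3 = n1 ⊼ n2 = 0 ⊼ 1 = 1
n4 = n3 ⊼ in3 = 1 ⊼ 0 = 1
n5 = n2 ⊼ n4 = 1 ⊼ 1 = 0
So n4 = 1 and n5 = 0.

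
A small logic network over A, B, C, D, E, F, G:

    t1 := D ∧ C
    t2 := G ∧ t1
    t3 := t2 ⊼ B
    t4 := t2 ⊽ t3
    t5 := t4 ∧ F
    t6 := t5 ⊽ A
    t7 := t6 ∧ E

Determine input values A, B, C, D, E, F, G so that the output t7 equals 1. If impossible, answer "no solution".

A=0 B=0 C=1 D=0 E=1 F=1 G=0

t7 = t6 ∧ E must be 1, so both t6 = 1 and E = 1.
t6 = t5 ⊽ A must be 1, so both t5 = 0 and A = 0.
Check with A=0 B=0 C=1 D=0 E=1 F=1 G=0:
t1 = D ∧ C = 0 ∧ 1 = 0
t2 = G ∧ t1 = 0 ∧ 0 = 0
t3 = t2 ⊼ B = 0 ⊼ 0 = 1
t4 = t2 ⊽ t3 = 0 ⊽ 1 = 0
t5 = t4 ∧ F = 0 ∧ 1 = 0
t6 = t5 ⊽ A = 0 ⊽ 0 = 1
t7 = t6 ∧ E = 1 ∧ 1 = 1
So t7 = 1 as required.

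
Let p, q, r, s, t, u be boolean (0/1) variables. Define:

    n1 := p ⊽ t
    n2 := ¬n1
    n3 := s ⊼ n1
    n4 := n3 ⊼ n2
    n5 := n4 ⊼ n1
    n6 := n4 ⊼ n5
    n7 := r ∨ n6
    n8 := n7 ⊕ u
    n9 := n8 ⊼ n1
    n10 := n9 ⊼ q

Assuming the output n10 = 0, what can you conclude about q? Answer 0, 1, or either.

n10 = n9 ⊼ q must be 0, so both n9 = 1 and q = 1.
Every assignment with n10 = 0 has q = 1; there are 28 such assignment(s).

1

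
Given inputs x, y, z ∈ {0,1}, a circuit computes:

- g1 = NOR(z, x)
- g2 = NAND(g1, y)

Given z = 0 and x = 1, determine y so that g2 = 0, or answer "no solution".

no solution exists

With z = 0 and x = 1 fixed, none of the 2 settings of y give g2 = 0.
For example, with y=0:
g1 = NOR(z, x) = NOR(0, 1) = 0
g2 = NAND(g1, y) = NAND(0, 0) = 1
giving g2 = 1 ≠ 0.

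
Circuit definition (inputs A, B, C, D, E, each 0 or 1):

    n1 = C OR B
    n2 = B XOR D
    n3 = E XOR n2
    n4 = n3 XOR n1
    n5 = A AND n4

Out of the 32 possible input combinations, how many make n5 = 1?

n5 = A AND n4 must be 1, so both A = 1 and n4 = 1.
n4 = n3 XOR n1 must be 1, so n3 and n1 differ.
Enumerating the 32 input combinations, 8 give n5 = 1 and 24 give n5 = 0.

8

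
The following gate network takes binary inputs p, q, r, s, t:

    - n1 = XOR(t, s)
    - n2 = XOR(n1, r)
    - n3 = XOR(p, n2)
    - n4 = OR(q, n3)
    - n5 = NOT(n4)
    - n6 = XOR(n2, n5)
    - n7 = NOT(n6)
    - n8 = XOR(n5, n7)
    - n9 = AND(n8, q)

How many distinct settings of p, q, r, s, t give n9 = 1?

8

n9 = AND(n8, q) must be 1, so both n8 = 1 and q = 1.
Enumerating the 32 input combinations, 8 give n9 = 1 and 24 give n9 = 0.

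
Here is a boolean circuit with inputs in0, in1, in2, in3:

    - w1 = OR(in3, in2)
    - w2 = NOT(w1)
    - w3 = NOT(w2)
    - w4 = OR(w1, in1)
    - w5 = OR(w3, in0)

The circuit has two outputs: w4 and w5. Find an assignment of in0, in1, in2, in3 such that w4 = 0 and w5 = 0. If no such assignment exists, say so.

Check with in0=0, in1=0, in2=0, in3=0:
w1 = OR(in3, in2) = OR(0, 0) = 0
w2 = NOT(w1) = NOT 0 = 1
w3 = NOT(w2) = NOT 1 = 0
w4 = OR(w1, in1) = OR(0, 0) = 0
w5 = OR(w3, in0) = OR(0, 0) = 0
So w4 = 0 and w5 = 0.

in0=0, in1=0, in2=0, in3=0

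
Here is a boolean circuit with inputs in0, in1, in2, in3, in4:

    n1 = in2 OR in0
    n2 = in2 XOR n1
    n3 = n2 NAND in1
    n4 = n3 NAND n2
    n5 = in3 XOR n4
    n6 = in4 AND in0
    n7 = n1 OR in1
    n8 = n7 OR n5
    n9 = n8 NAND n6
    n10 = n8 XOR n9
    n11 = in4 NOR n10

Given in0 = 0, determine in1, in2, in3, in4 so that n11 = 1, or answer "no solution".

n11 = in4 NOR n10 must be 1, so both in4 = 0 and n10 = 0.
Check with in0 = 0 and in1=1, in2=1, in3=1, in4=0:
n1 = in2 OR in0 = 1 OR 0 = 1
n2 = in2 XOR n1 = 1 XOR 1 = 0
n3 = n2 NAND in1 = 0 NAND 1 = 1
n4 = n3 NAND n2 = 1 NAND 0 = 1
n5 = in3 XOR n4 = 1 XOR 1 = 0
n6 = in4 AND in0 = 0 AND 0 = 0
n7 = n1 OR in1 = 1 OR 1 = 1
n8 = n7 OR n5 = 1 OR 0 = 1
n9 = n8 NAND n6 = 1 NAND 0 = 1
n10 = n8 XOR n9 = 1 XOR 1 = 0
n11 = in4 NOR n10 = 0 NOR 0 = 1
So n11 = 1.

in1=1, in2=1, in3=1, in4=0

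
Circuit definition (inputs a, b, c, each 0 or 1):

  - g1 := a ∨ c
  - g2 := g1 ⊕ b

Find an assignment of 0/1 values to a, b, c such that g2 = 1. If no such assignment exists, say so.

g2 = g1 ⊕ b must be 1, so g1 and b differ.
Check with a=0, b=0, c=1:
g1 = a ∨ c = 0 ∨ 1 = 1
g2 = g1 ⊕ b = 1 ⊕ 0 = 1
So g2 = 1 as required.

a=0, b=0, c=1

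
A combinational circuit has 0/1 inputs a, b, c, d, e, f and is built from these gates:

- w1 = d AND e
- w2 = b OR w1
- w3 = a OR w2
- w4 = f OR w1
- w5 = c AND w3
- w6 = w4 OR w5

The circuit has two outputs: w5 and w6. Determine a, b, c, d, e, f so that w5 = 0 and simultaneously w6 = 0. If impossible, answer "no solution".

Check with a=0, b=1, c=0, d=1, e=0, f=0:
w1 = d AND e = 1 AND 0 = 0
w2 = b OR w1 = 1 OR 0 = 1
w3 = a OR w2 = 0 OR 1 = 1
w4 = f OR w1 = 0 OR 0 = 0
w5 = c AND w3 = 0 AND 1 = 0
w6 = w4 OR w5 = 0 OR 0 = 0
So w5 = 0 and w6 = 0.

a=0, b=1, c=0, d=1, e=0, f=0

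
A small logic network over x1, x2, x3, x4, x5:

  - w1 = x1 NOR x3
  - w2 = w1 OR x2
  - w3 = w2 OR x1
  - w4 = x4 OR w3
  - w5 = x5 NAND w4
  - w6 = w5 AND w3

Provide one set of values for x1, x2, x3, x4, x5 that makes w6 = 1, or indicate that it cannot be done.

x1=1 x2=1 x3=1 x4=0 x5=0

w6 = w5 AND w3 must be 1, so both w5 = 1 and w3 = 1.
w5 = x5 NAND w4 must be 1, so at least one of x5, w4 is 0.
Check with x1=1 x2=1 x3=1 x4=0 x5=0:
w1 = x1 NOR x3 = 1 NOR 1 = 0
w2 = w1 OR x2 = 0 OR 1 = 1
w3 = w2 OR x1 = 1 OR 1 = 1
w4 = x4 OR w3 = 0 OR 1 = 1
w5 = x5 NAND w4 = 0 NAND 1 = 1
w6 = w5 AND w3 = 1 AND 1 = 1
So w6 = 1 as required.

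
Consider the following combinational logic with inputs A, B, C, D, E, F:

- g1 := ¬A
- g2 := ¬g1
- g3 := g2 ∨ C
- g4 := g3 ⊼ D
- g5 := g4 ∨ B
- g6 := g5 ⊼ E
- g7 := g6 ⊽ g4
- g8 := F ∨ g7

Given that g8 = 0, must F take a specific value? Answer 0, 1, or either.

g8 = F ∨ g7 must be 0, so both F = 0 and g7 = 0.
Every assignment with g8 = 0 has F = 0; there are 29 such assignment(s).

0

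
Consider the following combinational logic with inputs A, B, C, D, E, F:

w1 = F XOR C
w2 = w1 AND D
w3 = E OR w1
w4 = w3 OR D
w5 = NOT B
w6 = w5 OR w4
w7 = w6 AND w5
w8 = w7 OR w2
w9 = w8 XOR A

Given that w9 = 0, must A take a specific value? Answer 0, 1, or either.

either

Both values of A occur among assignments with w9 = 0:
  A=0: A=0, B=1, C=0, D=0, E=0, F=0
  A=1: A=1, B=0, C=0, D=0, E=0, F=0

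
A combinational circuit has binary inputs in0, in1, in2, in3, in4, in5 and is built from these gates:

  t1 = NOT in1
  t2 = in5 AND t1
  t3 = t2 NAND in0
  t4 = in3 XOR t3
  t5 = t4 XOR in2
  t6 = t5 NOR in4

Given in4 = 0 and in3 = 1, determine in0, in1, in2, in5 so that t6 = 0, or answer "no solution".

Check with in4 = 0 and in3 = 1 and in0=0, in1=0, in2=1, in5=0:
t1 = NOT in1 = NOT 0 = 1
t2 = in5 AND t1 = 0 AND 1 = 0
t3 = t2 NAND in0 = 0 NAND 0 = 1
t4 = in3 XOR t3 = 1 XOR 1 = 0
t5 = t4 XOR in2 = 0 XOR 1 = 1
t6 = t5 NOR in4 = 1 NOR 0 = 0
So t6 = 0.

in0=0, in1=0, in2=1, in5=0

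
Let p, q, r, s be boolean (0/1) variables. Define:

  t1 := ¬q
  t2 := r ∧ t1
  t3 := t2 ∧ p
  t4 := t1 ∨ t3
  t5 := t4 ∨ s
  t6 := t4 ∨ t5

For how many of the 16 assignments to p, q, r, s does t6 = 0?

4

t6 = t4 ∨ t5 must be 0, so both t4 = 0 and t5 = 0.
Satisfying assignments:
  p=0, q=1, r=0, s=0
  p=0, q=1, r=1, s=0
  p=1, q=1, r=0, s=0
  p=1, q=1, r=1, s=0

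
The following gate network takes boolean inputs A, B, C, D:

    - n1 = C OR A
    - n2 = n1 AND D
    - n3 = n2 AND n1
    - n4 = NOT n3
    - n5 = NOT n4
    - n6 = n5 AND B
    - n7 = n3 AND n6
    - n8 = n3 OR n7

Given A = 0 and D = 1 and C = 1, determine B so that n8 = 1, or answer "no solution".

B=0

n8 = n3 OR n7 must be 1, so at least one of n3, n7 is 1.
Check with A = 0 and D = 1 and C = 1 and B=0:
n1 = C OR A = 1 OR 0 = 1
n2 = n1 AND D = 1 AND 1 = 1
n3 = n2 AND n1 = 1 AND 1 = 1
n4 = NOT n3 = NOT 1 = 0
n5 = NOT n4 = NOT 0 = 1
n6 = n5 AND B = 1 AND 0 = 0
n7 = n3 AND n6 = 1 AND 0 = 0
n8 = n3 OR n7 = 1 OR 0 = 1
So n8 = 1.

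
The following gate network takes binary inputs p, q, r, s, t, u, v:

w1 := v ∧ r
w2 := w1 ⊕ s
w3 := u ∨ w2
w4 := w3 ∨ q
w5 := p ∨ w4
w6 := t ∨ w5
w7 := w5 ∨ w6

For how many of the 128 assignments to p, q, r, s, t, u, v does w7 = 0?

4

w7 = w5 ∨ w6 must be 0, so both w5 = 0 and w6 = 0.
w5 = p ∨ w4 must be 0, so both p = 0 and w4 = 0.
w6 = t ∨ w5 must be 0, so both t = 0 and w5 = 0.
Satisfying assignments:
  p=0, q=0, r=0, s=0, t=0, u=0, v=0
  p=0, q=0, r=0, s=0, t=0, u=0, v=1
  p=0, q=0, r=1, s=0, t=0, u=0, v=0
  p=0, q=0, r=1, s=1, t=0, u=0, v=1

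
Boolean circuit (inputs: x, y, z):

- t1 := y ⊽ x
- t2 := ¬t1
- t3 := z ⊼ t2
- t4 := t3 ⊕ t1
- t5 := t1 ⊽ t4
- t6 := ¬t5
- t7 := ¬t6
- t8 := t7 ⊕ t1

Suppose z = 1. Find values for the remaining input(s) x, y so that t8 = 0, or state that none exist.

no solution exists

With z = 1 fixed, none of the 4 settings of x, y give t8 = 0.
For example, with x=1, y=0:
t1 = y ⊽ x = 0 ⊽ 1 = 0
t2 = ¬t1 = ¬0 = 1
t3 = z ⊼ t2 = 1 ⊼ 1 = 0
t4 = t3 ⊕ t1 = 0 ⊕ 0 = 0
t5 = t1 ⊽ t4 = 0 ⊽ 0 = 1
t6 = ¬t5 = ¬1 = 0
t7 = ¬t6 = ¬0 = 1
t8 = t7 ⊕ t1 = 1 ⊕ 0 = 1
giving t8 = 1 ≠ 0.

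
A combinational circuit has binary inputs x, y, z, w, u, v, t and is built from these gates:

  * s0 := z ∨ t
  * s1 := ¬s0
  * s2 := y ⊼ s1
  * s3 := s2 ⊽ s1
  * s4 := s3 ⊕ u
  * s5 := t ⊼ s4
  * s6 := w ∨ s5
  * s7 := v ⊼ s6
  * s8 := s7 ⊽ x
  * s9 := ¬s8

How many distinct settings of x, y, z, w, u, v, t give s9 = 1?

s9 = ¬s8 must be 1, so s8 = 0.
Enumerating the 128 input combinations, 100 give s9 = 1 and 28 give s9 = 0.

100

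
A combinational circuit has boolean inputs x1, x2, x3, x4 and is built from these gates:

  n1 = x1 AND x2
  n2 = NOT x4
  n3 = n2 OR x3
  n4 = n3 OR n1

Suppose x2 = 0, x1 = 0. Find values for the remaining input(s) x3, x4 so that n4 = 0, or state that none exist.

x3=0, x4=1

Check with x2 = 0, x1 = 0 and x3=0, x4=1:
n1 = x1 AND x2 = 0 AND 0 = 0
n2 = NOT x4 = NOT 1 = 0
n3 = n2 OR x3 = 0 OR 0 = 0
n4 = n3 OR n1 = 0 OR 0 = 0
So n4 = 0.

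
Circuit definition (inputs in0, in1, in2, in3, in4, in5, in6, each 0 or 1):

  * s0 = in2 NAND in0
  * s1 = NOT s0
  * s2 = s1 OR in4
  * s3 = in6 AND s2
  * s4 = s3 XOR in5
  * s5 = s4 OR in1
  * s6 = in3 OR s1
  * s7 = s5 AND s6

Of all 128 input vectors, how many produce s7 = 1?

60

s7 = s5 AND s6 must be 1, so both s5 = 1 and s6 = 1.
Enumerating the 128 input combinations, 60 give s7 = 1 and 68 give s7 = 0.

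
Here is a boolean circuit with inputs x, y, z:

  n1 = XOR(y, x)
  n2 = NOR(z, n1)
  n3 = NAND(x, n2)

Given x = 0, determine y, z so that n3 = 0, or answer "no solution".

no solution exists

With x = 0 fixed, none of the 4 settings of y, z give n3 = 0.
For example, with y=1, z=1:
n1 = XOR(y, x) = XOR(1, 0) = 1
n2 = NOR(z, n1) = NOR(1, 1) = 0
n3 = NAND(x, n2) = NAND(0, 0) = 1
giving n3 = 1 ≠ 0.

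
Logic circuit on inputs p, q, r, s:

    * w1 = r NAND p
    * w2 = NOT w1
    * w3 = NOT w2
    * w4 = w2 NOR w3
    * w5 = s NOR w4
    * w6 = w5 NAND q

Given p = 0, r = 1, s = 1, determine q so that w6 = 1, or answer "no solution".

q=1

w6 = w5 NAND q must be 1, so at least one of w5, q is 0.
Check with p = 0, r = 1, s = 1 and q=1:
w1 = r NAND p = 1 NAND 0 = 1
w2 = NOT w1 = NOT 1 = 0
w3 = NOT w2 = NOT 0 = 1
w4 = w2 NOR w3 = 0 NOR 1 = 0
w5 = s NOR w4 = 1 NOR 0 = 0
w6 = w5 NAND q = 0 NAND 1 = 1
So w6 = 1.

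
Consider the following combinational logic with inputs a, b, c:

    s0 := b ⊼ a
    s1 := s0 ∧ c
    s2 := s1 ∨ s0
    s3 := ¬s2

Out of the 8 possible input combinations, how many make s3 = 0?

s3 = ¬s2 must be 0, so s2 = 1.
Satisfying assignments:
  a=0, b=0, c=0
  a=0, b=0, c=1
  a=0, b=1, c=0
  a=0, b=1, c=1
  a=1, b=0, c=0
  a=1, b=0, c=1

6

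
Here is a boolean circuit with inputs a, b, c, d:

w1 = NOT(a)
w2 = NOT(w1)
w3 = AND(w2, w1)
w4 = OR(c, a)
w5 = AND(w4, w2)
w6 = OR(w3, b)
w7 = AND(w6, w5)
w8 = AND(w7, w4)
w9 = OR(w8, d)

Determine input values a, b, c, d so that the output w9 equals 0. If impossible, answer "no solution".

w9 = OR(w8, d) must be 0, so both w8 = 0 and d = 0.
Check with a=0 b=0 c=1 d=0:
w1 = NOT(a) = NOT 0 = 1
w2 = NOT(w1) = NOT 1 = 0
w3 = AND(w2, w1) = AND(0, 1) = 0
w4 = OR(c, a) = OR(1, 0) = 1
w5 = AND(w4, w2) = AND(1, 0) = 0
w6 = OR(w3, b) = OR(0, 0) = 0
w7 = AND(w6, w5) = AND(0, 0) = 0
w8 = AND(w7, w4) = AND(0, 1) = 0
w9 = OR(w8, d) = OR(0, 0) = 0
So w9 = 0 as required.

a=0 b=0 c=1 d=0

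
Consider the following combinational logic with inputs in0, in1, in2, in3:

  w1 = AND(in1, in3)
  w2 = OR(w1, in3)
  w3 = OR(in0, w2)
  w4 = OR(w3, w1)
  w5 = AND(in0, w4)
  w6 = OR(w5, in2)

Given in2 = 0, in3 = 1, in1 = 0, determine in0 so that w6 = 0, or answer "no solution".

Check with in2 = 0, in3 = 1, in1 = 0 and in0=0:
w1 = AND(in1, in3) = AND(0, 1) = 0
w2 = OR(w1, in3) = OR(0, 1) = 1
w3 = OR(in0, w2) = OR(0, 1) = 1
w4 = OR(w3, w1) = OR(1, 0) = 1
w5 = AND(in0, w4) = AND(0, 1) = 0
w6 = OR(w5, in2) = OR(0, 0) = 0
So w6 = 0.

in0=0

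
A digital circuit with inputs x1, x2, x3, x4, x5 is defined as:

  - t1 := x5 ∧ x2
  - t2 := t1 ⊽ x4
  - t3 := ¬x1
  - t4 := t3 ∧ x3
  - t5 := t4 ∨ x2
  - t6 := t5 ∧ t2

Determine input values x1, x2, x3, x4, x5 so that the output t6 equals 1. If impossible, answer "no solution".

x1=1, x2=1, x3=0, x4=0, x5=0

Check with x1=1, x2=1, x3=0, x4=0, x5=0:
t1 = x5 ∧ x2 = 0 ∧ 1 = 0
t2 = t1 ⊽ x4 = 0 ⊽ 0 = 1
t3 = ¬x1 = ¬1 = 0
t4 = t3 ∧ x3 = 0 ∧ 0 = 0
t5 = t4 ∨ x2 = 0 ∨ 1 = 1
t6 = t5 ∧ t2 = 1 ∧ 1 = 1
So t6 = 1 as required.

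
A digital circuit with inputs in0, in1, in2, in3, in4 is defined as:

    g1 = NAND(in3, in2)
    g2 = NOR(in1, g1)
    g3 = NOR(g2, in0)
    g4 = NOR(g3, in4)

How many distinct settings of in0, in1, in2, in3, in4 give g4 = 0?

23

g4 = NOR(g3, in4) must be 0, so at least one of g3, in4 is 1.
Enumerating the 32 input combinations, 23 give g4 = 0 and 9 give g4 = 1.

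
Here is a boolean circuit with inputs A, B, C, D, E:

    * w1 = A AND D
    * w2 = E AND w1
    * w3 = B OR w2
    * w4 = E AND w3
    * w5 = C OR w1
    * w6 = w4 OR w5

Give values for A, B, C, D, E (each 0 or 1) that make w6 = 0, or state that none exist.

w6 = w4 OR w5 must be 0, so both w4 = 0 and w5 = 0.
w4 = E AND w3 must be 0, so at least one of E, w3 is 0.
Check with A=0, B=1, C=0, D=0, E=0:
w1 = A AND D = 0 AND 0 = 0
w2 = E AND w1 = 0 AND 0 = 0
w3 = B OR w2 = 1 OR 0 = 1
w4 = E AND w3 = 0 AND 1 = 0
w5 = C OR w1 = 0 OR 0 = 0
w6 = w4 OR w5 = 0 OR 0 = 0
So w6 = 0 as required.

A=0, B=1, C=0, D=0, E=0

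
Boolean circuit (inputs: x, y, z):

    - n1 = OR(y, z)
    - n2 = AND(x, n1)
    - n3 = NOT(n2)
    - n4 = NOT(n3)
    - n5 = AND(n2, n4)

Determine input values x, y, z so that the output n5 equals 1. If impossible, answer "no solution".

x=1, y=0, z=1

n5 = AND(n2, n4) must be 1, so both n2 = 1 and n4 = 1.
Check with x=1, y=0, z=1:
n1 = OR(y, z) = OR(0, 1) = 1
n2 = AND(x, n1) = AND(1, 1) = 1
n3 = NOT(n2) = NOT 1 = 0
n4 = NOT(n3) = NOT 0 = 1
n5 = AND(n2, n4) = AND(1, 1) = 1
So n5 = 1 as required.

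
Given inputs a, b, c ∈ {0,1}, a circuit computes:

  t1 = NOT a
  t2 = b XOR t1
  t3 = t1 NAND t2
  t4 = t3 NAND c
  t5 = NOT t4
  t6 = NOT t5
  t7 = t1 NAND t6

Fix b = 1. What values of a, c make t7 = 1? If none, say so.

Check with b = 1 and a=0, c=1:
t1 = NOT a = NOT 0 = 1
t2 = b XOR t1 = 1 XOR 1 = 0
t3 = t1 NAND t2 = 1 NAND 0 = 1
t4 = t3 NAND c = 1 NAND 1 = 0
t5 = NOT t4 = NOT 0 = 1
t6 = NOT t5 = NOT 1 = 0
t7 = t1 NAND t6 = 1 NAND 0 = 1
So t7 = 1.

a=0, c=1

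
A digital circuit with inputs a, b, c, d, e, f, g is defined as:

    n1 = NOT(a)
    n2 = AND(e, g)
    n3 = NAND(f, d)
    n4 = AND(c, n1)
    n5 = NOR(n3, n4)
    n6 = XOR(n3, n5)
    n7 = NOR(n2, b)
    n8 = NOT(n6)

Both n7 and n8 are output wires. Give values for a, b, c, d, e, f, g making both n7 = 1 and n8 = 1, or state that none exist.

a=0, b=0, c=1, d=1, e=0, f=1, g=0

Check with a=0, b=0, c=1, d=1, e=0, f=1, g=0:
n1 = NOT(a) = NOT 0 = 1
n2 = AND(e, g) = AND(0, 0) = 0
n3 = NAND(f, d) = NAND(1, 1) = 0
n4 = AND(c, n1) = AND(1, 1) = 1
n5 = NOR(n3, n4) = NOR(0, 1) = 0
n6 = XOR(n3, n5) = XOR(0, 0) = 0
n7 = NOR(n2, b) = NOR(0, 0) = 1
n8 = NOT(n6) = NOT 0 = 1
So n7 = 1 and n8 = 1.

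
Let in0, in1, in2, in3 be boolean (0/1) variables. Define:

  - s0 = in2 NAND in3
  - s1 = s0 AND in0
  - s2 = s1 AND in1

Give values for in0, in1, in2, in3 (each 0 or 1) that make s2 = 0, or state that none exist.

s2 = s1 AND in1 must be 0, so at least one of s1, in1 is 0.
Check with in0=0 in1=1 in2=1 in3=0:
s0 = in2 NAND in3 = 1 NAND 0 = 1
s1 = s0 AND in0 = 1 AND 0 = 0
s2 = s1 AND in1 = 0 AND 1 = 0
So s2 = 0 as required.

in0=0 in1=1 in2=1 in3=0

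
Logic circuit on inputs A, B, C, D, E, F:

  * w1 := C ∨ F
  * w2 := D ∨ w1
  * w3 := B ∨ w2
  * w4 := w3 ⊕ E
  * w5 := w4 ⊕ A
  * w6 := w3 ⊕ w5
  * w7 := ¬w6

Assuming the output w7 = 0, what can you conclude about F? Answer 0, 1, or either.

either

Both values of F occur among assignments with w7 = 0:
  F=0: A=0, B=0, C=0, D=0, E=1, F=0
  F=1: A=0, B=0, C=0, D=0, E=1, F=1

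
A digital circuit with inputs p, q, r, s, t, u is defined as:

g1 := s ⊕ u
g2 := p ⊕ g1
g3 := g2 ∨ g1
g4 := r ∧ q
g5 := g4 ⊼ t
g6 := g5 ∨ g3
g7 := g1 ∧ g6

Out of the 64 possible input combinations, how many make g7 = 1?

g7 = g1 ∧ g6 must be 1, so both g1 = 1 and g6 = 1.
g1 = s ⊕ u must be 1, so s and u differ.
g6 = g5 ∨ g3 must be 1, so at least one of g5, g3 is 1.
Enumerating the 64 input combinations, 32 give g7 = 1 and 32 give g7 = 0.

32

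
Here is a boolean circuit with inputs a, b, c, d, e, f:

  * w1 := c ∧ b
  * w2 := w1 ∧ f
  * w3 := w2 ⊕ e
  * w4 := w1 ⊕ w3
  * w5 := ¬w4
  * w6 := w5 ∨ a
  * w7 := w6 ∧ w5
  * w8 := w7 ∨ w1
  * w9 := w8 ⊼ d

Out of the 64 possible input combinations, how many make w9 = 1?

44

w9 = w8 ⊼ d must be 1, so at least one of w8, d is 0.
Enumerating the 64 input combinations, 44 give w9 = 1 and 20 give w9 = 0.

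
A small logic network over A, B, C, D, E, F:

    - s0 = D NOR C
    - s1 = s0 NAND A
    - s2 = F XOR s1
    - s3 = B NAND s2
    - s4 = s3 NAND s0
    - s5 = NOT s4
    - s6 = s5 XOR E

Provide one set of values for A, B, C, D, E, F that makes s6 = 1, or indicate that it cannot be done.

A=1, B=1, C=1, D=0, E=1, F=1

s6 = s5 XOR E must be 1, so s5 and E differ.
Check with A=1, B=1, C=1, D=0, E=1, F=1:
s0 = D NOR C = 0 NOR 1 = 0
s1 = s0 NAND A = 0 NAND 1 = 1
s2 = F XOR s1 = 1 XOR 1 = 0
s3 = B NAND s2 = 1 NAND 0 = 1
s4 = s3 NAND s0 = 1 NAND 0 = 1
s5 = NOT s4 = NOT 1 = 0
s6 = s5 XOR E = 0 XOR 1 = 1
So s6 = 1 as required.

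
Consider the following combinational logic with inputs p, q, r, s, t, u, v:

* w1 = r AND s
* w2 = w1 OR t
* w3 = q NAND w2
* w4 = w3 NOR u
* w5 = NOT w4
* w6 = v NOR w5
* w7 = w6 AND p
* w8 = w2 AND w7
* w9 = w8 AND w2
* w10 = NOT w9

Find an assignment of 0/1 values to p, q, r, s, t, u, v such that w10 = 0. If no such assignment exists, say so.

p=1, q=1, r=1, s=0, t=1, u=0, v=0

Check with p=1, q=1, r=1, s=0, t=1, u=0, v=0:
w1 = r AND s = 1 AND 0 = 0
w2 = w1 OR t = 0 OR 1 = 1
w3 = q NAND w2 = 1 NAND 1 = 0
w4 = w3 NOR u = 0 NOR 0 = 1
w5 = NOT w4 = NOT 1 = 0
w6 = v NOR w5 = 0 NOR 0 = 1
w7 = w6 AND p = 1 AND 1 = 1
w8 = w2 AND w7 = 1 AND 1 = 1
w9 = w8 AND w2 = 1 AND 1 = 1
w10 = NOT w9 = NOT 1 = 0
So w10 = 0 as required.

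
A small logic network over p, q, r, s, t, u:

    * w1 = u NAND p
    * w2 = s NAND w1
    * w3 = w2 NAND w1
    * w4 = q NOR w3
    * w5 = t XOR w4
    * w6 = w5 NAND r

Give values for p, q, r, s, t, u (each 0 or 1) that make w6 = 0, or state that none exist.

w6 = w5 NAND r must be 0, so both w5 = 1 and r = 1.
Check with p=1 q=0 r=1 s=0 t=0 u=0:
w1 = u NAND p = 0 NAND 1 = 1
w2 = s NAND w1 = 0 NAND 1 = 1
w3 = w2 NAND w1 = 1 NAND 1 = 0
w4 = q NOR w3 = 0 NOR 0 = 1
w5 = t XOR w4 = 0 XOR 1 = 1
w6 = w5 NAND r = 1 NAND 1 = 0
So w6 = 0 as required.

p=1 q=0 r=1 s=0 t=0 u=0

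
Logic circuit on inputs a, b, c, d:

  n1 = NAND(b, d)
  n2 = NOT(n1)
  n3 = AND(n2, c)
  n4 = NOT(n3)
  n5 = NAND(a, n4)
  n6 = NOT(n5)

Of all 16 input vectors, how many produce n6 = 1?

n6 = NOT(n5) must be 1, so n5 = 0.
Enumerating the 16 input combinations, 7 give n6 = 1 and 9 give n6 = 0.

7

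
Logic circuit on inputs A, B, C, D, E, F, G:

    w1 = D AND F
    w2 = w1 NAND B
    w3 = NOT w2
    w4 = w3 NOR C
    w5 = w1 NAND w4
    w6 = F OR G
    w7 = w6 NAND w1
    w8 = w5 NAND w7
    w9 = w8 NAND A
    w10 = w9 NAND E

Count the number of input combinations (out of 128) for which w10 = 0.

56

w10 = w9 NAND E must be 0, so both w9 = 1 and E = 1.
w9 = w8 NAND A must be 1, so at least one of w8, A is 0.
Enumerating the 128 input combinations, 56 give w10 = 0 and 72 give w10 = 1.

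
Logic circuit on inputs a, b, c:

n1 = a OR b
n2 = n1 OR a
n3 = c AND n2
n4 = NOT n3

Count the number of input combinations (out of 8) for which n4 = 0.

n4 = NOT n3 must be 0, so n3 = 1.
Satisfying assignments:
  a=0, b=1, c=1
  a=1, b=0, c=1
  a=1, b=1, c=1

3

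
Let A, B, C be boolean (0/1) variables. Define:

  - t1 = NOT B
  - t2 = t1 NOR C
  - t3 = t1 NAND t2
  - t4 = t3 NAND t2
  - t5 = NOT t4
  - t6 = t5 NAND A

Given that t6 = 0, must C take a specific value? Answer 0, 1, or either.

t6 = t5 NAND A must be 0, so both t5 = 1 and A = 1.
t5 = NOT t4 must be 1, so t4 = 0.
Every assignment with t6 = 0 has C = 0; there are 1 such assignment(s).
  A=1, B=1, C=0

0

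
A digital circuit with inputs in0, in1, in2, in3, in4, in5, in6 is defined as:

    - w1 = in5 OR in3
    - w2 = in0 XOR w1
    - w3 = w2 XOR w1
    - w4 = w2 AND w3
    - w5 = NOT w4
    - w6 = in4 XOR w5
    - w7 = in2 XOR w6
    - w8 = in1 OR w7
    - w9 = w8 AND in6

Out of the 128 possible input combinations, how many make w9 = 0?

w9 = w8 AND in6 must be 0, so at least one of w8, in6 is 0.
Enumerating the 128 input combinations, 80 give w9 = 0 and 48 give w9 = 1.

80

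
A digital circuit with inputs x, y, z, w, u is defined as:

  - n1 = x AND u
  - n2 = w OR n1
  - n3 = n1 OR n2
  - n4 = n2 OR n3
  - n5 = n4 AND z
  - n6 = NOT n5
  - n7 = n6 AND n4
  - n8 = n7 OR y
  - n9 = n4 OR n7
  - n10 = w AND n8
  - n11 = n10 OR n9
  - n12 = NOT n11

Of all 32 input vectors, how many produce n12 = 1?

n12 = NOT n11 must be 1, so n11 = 0.
n11 = n10 OR n9 must be 0, so both n10 = 0 and n9 = 0.
Enumerating the 32 input combinations, 12 give n12 = 1 and 20 give n12 = 0.

12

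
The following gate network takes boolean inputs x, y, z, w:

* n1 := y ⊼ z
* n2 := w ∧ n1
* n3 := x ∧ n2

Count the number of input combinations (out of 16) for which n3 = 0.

13

n3 = x ∧ n2 must be 0, so at least one of x, n2 is 0.
Enumerating the 16 input combinations, 13 give n3 = 0 and 3 give n3 = 1.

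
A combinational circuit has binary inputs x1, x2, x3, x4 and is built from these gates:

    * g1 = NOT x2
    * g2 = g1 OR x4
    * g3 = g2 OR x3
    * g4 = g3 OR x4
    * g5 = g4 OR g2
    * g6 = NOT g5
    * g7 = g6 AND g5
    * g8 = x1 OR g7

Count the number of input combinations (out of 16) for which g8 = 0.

8

g8 = x1 OR g7 must be 0, so both x1 = 0 and g7 = 0.
g7 = g6 AND g5 must be 0, so at least one of g6, g5 is 0.
Enumerating the 16 input combinations, 8 give g8 = 0 and 8 give g8 = 1.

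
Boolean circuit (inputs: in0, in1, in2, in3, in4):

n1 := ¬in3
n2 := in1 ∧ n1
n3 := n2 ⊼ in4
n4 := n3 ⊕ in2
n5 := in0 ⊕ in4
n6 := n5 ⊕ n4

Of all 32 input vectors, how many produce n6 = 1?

16

n6 = n5 ⊕ n4 must be 1, so n5 and n4 differ.
Enumerating the 32 input combinations, 16 give n6 = 1 and 16 give n6 = 0.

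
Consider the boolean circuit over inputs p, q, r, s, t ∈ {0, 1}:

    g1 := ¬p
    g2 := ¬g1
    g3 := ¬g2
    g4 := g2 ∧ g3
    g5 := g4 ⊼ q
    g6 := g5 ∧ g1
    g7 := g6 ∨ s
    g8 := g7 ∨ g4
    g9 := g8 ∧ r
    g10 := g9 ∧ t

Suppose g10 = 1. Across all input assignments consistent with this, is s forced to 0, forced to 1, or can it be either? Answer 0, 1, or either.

Both values of s occur among assignments with g10 = 1:
  s=0: p=0, q=0, r=1, s=0, t=1
  s=1: p=0, q=0, r=1, s=1, t=1

either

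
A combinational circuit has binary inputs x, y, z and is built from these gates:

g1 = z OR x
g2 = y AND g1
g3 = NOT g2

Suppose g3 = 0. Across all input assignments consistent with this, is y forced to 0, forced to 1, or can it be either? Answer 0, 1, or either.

g3 = NOT g2 must be 0, so g2 = 1.
g2 = y AND g1 must be 1, so both y = 1 and g1 = 1.
Every assignment with g3 = 0 has y = 1; there are 3 such assignment(s).
  x=0, y=1, z=1
  x=1, y=1, z=0
  x=1, y=1, z=1

1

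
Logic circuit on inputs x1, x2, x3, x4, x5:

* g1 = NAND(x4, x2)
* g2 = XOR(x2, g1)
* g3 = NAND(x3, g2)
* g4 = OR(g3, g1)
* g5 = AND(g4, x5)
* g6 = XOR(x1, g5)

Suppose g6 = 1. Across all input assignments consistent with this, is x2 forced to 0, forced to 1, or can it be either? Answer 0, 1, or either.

either

Both values of x2 occur among assignments with g6 = 1:
  x2=0: x1=0, x2=0, x3=0, x4=0, x5=1
  x2=1: x1=0, x2=1, x3=0, x4=0, x5=1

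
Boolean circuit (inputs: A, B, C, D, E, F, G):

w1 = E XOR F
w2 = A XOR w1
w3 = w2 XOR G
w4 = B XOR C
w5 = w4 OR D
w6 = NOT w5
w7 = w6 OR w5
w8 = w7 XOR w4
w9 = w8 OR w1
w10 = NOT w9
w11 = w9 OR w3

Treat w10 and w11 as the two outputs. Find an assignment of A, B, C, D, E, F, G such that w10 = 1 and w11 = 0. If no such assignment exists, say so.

A=1, B=0, C=1, D=0, E=1, F=1, G=1

Check with A=1, B=0, C=1, D=0, E=1, F=1, G=1:
w1 = E XOR F = 1 XOR 1 = 0
w2 = A XOR w1 = 1 XOR 0 = 1
w3 = w2 XOR G = 1 XOR 1 = 0
w4 = B XOR C = 0 XOR 1 = 1
w5 = w4 OR D = 1 OR 0 = 1
w6 = NOT w5 = NOT 1 = 0
w7 = w6 OR w5 = 0 OR 1 = 1
w8 = w7 XOR w4 = 1 XOR 1 = 0
w9 = w8 OR w1 = 0 OR 0 = 0
w10 = NOT w9 = NOT 0 = 1
w11 = w9 OR w3 = 0 OR 0 = 0
So w10 = 1 and w11 = 0.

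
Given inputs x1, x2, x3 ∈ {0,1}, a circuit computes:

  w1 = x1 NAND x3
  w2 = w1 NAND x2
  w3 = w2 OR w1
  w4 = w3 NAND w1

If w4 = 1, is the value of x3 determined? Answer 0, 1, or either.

1

w4 = w3 NAND w1 must be 1, so at least one of w3, w1 is 0.
Every assignment with w4 = 1 has x3 = 1; there are 2 such assignment(s).
  x1=1, x2=0, x3=1
  x1=1, x2=1, x3=1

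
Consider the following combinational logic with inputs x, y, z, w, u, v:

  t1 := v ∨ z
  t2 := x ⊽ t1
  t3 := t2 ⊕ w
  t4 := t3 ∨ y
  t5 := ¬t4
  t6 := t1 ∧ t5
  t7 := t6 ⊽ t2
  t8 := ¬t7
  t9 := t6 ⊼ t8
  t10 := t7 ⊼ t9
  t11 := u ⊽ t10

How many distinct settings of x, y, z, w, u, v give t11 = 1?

t11 = u ⊽ t10 must be 1, so both u = 0 and t10 = 0.
t10 = t7 ⊼ t9 must be 0, so both t7 = 1 and t9 = 1.
Enumerating the 64 input combinations, 22 give t11 = 1 and 42 give t11 = 0.

22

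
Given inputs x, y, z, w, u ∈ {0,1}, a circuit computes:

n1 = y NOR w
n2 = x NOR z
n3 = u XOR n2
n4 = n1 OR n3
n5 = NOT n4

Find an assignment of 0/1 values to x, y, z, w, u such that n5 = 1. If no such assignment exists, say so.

x=1, y=1, z=1, w=1, u=0

n5 = NOT n4 must be 1, so n4 = 0.
Check with x=1, y=1, z=1, w=1, u=0:
n1 = y NOR w = 1 NOR 1 = 0
n2 = x NOR z = 1 NOR 1 = 0
n3 = u XOR n2 = 0 XOR 0 = 0
n4 = n1 OR n3 = 0 OR 0 = 0
n5 = NOT n4 = NOT 0 = 1
So n5 = 1 as required.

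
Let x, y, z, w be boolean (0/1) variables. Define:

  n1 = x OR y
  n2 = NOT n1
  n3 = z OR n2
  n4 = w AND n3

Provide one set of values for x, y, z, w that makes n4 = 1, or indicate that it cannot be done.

x=0, y=0, z=0, w=1

n4 = w AND n3 must be 1, so both w = 1 and n3 = 1.
n3 = z OR n2 must be 1, so at least one of z, n2 is 1.
Check with x=0, y=0, z=0, w=1:
n1 = x OR y = 0 OR 0 = 0
n2 = NOT n1 = NOT 0 = 1
n3 = z OR n2 = 0 OR 1 = 1
n4 = w AND n3 = 1 AND 1 = 1
So n4 = 1 as required.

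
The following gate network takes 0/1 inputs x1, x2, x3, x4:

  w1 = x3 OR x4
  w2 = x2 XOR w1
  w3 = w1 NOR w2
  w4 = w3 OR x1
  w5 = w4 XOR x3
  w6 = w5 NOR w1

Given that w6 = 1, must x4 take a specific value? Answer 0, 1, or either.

w6 = w5 NOR w1 must be 1, so both w5 = 0 and w1 = 0.
w5 = w4 XOR x3 must be 0, so w4 and x3 are equal.
w1 = x3 OR x4 must be 0, so both x3 = 0 and x4 = 0.
Every assignment with w6 = 1 has x4 = 0; there are 1 such assignment(s).
  x1=0, x2=1, x3=0, x4=0

0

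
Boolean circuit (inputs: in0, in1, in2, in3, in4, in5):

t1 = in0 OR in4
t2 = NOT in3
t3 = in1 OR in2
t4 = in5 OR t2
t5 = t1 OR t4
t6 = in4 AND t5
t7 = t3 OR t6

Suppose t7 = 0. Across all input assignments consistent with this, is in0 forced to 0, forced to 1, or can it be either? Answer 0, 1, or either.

either

Both values of in0 occur among assignments with t7 = 0:
  in0=0: in0=0, in1=0, in2=0, in3=0, in4=0, in5=0
  in0=1: in0=1, in1=0, in2=0, in3=0, in4=0, in5=0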